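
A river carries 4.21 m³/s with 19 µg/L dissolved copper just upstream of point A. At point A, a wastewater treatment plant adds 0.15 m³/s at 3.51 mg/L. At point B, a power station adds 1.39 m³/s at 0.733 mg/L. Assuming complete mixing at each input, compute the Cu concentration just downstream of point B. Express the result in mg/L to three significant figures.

0.283 mg/L

19 µg/L = 0.019 mg/L.
After input A: C = (4.21·0.019 + 0.15·3.51) / 4.36 = 0.1391 mg/L.
After input B: C = (4.36·0.1391 + 1.39·0.733) / 5.75 = 0.2827 mg/L.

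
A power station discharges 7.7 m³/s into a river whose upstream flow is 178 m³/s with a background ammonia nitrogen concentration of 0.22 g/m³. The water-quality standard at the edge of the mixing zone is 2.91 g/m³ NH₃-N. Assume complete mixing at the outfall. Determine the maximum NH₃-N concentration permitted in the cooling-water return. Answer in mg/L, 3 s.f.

Mass balance: 2.91·185.7 = 7.7·Cₑ + 178·0.22.
Cₑ = (540.4 − 39.16) / 7.7 = 65.09 mg/L.

65.1 mg/L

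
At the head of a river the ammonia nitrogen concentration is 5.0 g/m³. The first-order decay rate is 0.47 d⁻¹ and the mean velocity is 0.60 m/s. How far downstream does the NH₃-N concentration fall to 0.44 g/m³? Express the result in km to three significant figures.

From C = C₀·e^(−kt), t = ln(C₀/C)/k = ln(5.0/0.44)/0.47 = 2.43/0.47 = 5.171 d.
Distance = v·t = 0.60 m/s × 4.468e+05 s = 2.681e+05 m = 268.1 km.

268 km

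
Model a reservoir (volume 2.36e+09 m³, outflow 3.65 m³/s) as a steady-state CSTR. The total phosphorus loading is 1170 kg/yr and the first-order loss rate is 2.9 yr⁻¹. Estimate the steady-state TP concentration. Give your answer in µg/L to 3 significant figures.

Outflow Q = 3.65 m³/s × 3.156e+07 s/yr = 1.152e+08 m³/yr.
Steady-state CSTR mass balance: W = Q·C + k·V·C, so C = W/(Q + kV).
Q + kV = 1.152e+08 + 2.9·2.36e+09 = 6.959e+09 m³/yr.
C = 1170/6.959e+09 = 1.681e-07 kg/m³ = 0.0001681 mg/L = 0.1681 µg/L.

0.168 µg/L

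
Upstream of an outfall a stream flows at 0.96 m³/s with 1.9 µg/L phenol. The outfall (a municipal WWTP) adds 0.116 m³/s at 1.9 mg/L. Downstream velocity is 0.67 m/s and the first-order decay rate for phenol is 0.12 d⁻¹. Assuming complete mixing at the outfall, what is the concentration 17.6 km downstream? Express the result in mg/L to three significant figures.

0.199 mg/L

1.9 µg/L = 0.0019 mg/L.
After complete mixing, C₀ = (0.116·1.9 + 0.96·0.0019) / 1.076 = 0.2065 mg/L.
Travel time t = 1.76e+04 m / 0.67 m/s = 2.627e+04 s = 0.304 d.
C = 0.2065·exp(−0.12·0.304) = 0.2065·0.9642 = 0.1991 mg/L.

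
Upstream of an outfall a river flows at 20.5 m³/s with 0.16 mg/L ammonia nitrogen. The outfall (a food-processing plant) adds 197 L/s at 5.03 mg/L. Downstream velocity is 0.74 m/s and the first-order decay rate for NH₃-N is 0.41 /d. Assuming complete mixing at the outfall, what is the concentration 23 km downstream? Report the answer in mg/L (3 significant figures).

0.178 mg/L

197 L/s = 0.197 m³/s.
After complete mixing, C₀ = (0.197·5.03 + 20.5·0.16) / 20.7 = 0.2064 mg/L.
Travel time t = 2.3e+04 m / 0.74 m/s = 3.108e+04 s = 0.3597 d.
C = 0.2064·exp(−0.41·0.3597) = 0.2064·0.8629 = 0.1781 mg/L.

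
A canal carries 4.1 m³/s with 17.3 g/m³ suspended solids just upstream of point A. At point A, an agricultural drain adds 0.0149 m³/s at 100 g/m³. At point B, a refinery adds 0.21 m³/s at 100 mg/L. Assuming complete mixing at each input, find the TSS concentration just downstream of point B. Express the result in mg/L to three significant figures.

21.6 mg/L

After input A: C = (4.1·17.3 + 0.0149·100) / 4.115 = 17.6 mg/L.
After input B: C = (4.115·17.6 + 0.21·100) / 4.325 = 21.6 mg/L.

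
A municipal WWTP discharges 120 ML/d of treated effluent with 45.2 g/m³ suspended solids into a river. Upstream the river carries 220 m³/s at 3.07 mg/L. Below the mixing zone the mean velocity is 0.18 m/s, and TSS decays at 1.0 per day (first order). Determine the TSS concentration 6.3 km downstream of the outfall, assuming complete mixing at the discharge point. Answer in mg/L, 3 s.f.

120 ML/d = 1.389 m³/s.
After complete mixing, C₀ = (1.389·45.2 + 220·3.07) / 221.4 = 3.334 mg/L.
Travel time t = 6300 m / 0.18 m/s = 3.5e+04 s = 0.4051 d.
C = 3.334·exp(−1.0·0.4051) = 3.334·0.6669 = 2.224 mg/L.

2.22 mg/L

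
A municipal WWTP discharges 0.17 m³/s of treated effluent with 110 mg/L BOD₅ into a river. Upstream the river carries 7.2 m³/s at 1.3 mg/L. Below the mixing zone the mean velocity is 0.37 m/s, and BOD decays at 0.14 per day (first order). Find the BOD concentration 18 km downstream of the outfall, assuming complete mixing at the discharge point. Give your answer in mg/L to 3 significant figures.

3.52 mg/L

After complete mixing, C₀ = (0.17·110 + 7.2·1.3) / 7.37 = 3.807 mg/L.
Travel time t = 1.8e+04 m / 0.37 m/s = 4.865e+04 s = 0.5631 d.
C = 3.807·exp(−0.14·0.5631) = 3.807·0.9242 = 3.519 mg/L.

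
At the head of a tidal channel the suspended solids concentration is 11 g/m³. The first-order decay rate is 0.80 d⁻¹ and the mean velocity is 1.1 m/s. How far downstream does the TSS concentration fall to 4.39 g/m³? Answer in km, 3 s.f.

109 km

From C = C₀·e^(−kt), t = ln(C₀/C)/k = ln(11/4.39)/0.80 = 0.9186/0.80 = 1.148 d.
Distance = v·t = 1.1 m/s × 9.921e+04 s = 1.091e+05 m = 109.1 km.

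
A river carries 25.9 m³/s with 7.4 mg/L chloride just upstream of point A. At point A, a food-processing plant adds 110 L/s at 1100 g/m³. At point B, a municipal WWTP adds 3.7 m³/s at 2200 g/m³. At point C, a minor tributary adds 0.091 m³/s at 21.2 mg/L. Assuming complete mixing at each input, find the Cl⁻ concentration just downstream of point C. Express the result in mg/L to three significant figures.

110 L/s = 0.11 m³/s.
After input A: C = (25.9·7.4 + 0.11·1100) / 26.01 = 12.02 mg/L.
After input B: C = (26.01·12.02 + 3.7·2200) / 29.71 = 284.5 mg/L.
After input C: C = (29.71·284.5 + 0.091·21.2) / 29.8 = 283.7 mg/L.

284 mg/L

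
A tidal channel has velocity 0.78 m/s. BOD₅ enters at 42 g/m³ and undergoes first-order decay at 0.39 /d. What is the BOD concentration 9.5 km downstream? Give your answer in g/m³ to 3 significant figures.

Travel time t = 9.5 km / 0.78 m/s = 9500/0.78 = 1.218e+04 s = 0.141 d.
First-order decay: C = 42·exp(−0.39·0.141) = 42·0.9465 = 39.75 g/m³.

39.8 g/m³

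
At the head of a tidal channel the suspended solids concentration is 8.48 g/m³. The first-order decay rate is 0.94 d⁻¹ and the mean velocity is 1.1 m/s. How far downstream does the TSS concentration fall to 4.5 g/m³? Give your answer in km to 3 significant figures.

From C = C₀·e^(−kt), t = ln(C₀/C)/k = ln(8.48/4.5)/0.94 = 0.6336/0.94 = 0.6741 d.
Distance = v·t = 1.1 m/s × 5.824e+04 s = 6.406e+04 m = 64.06 km.

64.1 km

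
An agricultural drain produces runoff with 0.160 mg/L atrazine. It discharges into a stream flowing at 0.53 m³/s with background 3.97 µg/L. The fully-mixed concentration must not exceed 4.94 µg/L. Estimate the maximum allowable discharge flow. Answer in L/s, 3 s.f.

3.32 L/s

3.97 µg/L = 0.00397 mg/L.
4.94 µg/L = 0.00494 mg/L.
Mass balance at complete mixing: C_std·(Q_w + Q_r) = Q_w·C_e + Q_r·C_b.
Rearranging, Q_w = Q_r·(C_std − C_b)/(C_e − C_std) = 0.53·(0.00494 − 0.00397) / (0.16 − 0.00494) = 0.003315 m³/s.
= 3.315 L/s.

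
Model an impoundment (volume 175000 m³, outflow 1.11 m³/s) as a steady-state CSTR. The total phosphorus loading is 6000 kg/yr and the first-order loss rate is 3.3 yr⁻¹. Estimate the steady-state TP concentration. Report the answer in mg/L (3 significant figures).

Outflow Q = 1.11 m³/s × 3.156e+07 s/yr = 3.503e+07 m³/yr.
Steady-state CSTR mass balance: W = Q·C + k·V·C, so C = W/(Q + kV).
Q + kV = 3.503e+07 + 3.3·175000 = 3.561e+07 m³/yr.
C = 6000/3.561e+07 = 0.0001685 kg/m³ = 0.1685 mg/L.

0.169 mg/L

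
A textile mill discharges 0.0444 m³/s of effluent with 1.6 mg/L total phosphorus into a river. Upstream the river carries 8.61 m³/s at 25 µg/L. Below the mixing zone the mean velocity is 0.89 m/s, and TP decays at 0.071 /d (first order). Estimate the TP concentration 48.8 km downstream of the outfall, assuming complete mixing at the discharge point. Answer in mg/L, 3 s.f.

0.0316 mg/L

25 µg/L = 0.025 mg/L.
After complete mixing, C₀ = (0.0444·1.6 + 8.61·0.025) / 8.654 = 0.03308 mg/L.
Travel time t = 4.88e+04 m / 0.89 m/s = 5.483e+04 s = 0.6346 d.
C = 0.03308·exp(−0.071·0.6346) = 0.03308·0.9559 = 0.03162 mg/L.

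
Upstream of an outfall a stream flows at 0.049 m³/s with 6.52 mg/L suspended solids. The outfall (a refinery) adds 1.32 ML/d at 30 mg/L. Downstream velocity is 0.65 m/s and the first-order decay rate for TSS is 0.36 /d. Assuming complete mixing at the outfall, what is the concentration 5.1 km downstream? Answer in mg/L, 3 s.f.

11.7 mg/L

1.32 ML/d = 0.01528 m³/s.
After complete mixing, C₀ = (0.01528·30 + 0.049·6.52) / 0.06428 = 12.1 mg/L.
Travel time t = 5100 m / 0.65 m/s = 7846 s = 0.09081 d.
C = 12.1·exp(−0.36·0.09081) = 12.1·0.9678 = 11.71 mg/L.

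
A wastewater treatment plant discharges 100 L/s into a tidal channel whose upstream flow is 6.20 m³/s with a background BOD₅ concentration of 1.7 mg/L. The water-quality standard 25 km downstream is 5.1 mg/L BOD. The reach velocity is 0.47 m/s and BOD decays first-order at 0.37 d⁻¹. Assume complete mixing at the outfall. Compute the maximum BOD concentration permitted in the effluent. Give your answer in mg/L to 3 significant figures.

298 mg/L

100 L/s = 0.1 m³/s.
Travel time to the compliance point: t = 2.5e+04/0.47 = 5.319e+04 s = 0.6156 d; decay factor exp(−0.37·0.6156) = 0.7963.
So the concentration just after mixing may be at most 5.1/0.7963 = 6.405 mg/L.
Mass balance: 6.405·6.3 = 0.1·Cₑ + 6.2·1.7.
Cₑ = (40.35 − 10.54) / 0.1 = 298.1 mg/L.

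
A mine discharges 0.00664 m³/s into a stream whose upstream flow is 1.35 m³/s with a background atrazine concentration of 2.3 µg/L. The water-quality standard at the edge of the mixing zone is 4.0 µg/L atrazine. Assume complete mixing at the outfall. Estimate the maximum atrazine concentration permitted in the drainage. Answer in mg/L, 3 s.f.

2.3 µg/L = 0.0023 mg/L.
4.0 µg/L = 0.004 mg/L.
Mass balance: 0.004·1.357 = 0.00664·Cₑ + 1.35·0.0023.
Cₑ = (0.005427 − 0.003105) / 0.00664 = 0.3496 mg/L.

0.350 mg/L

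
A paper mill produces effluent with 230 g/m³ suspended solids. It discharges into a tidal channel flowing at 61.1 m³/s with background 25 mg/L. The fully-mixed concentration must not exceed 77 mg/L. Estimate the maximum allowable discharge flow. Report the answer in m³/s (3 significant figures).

20.8 m³/s

Mass balance at complete mixing: C_std·(Q_w + Q_r) = Q_w·C_e + Q_r·C_b.
Rearranging, Q_w = Q_r·(C_std − C_b)/(C_e − C_std) = 61.1·(77 − 25) / (230 − 77) = 20.77 m³/s.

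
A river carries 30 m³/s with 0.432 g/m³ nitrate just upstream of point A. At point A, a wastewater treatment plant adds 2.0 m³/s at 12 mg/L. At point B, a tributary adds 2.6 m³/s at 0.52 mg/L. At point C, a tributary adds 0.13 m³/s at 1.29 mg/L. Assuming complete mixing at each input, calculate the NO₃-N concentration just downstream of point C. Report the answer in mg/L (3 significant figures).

1.11 mg/L

After input A: C = (30·0.432 + 2·12) / 32 = 1.155 mg/L.
After input B: C = (32·1.155 + 2.6·0.52) / 34.6 = 1.107 mg/L.
After input C: C = (34.6·1.107 + 0.13·1.29) / 34.73 = 1.108 mg/L.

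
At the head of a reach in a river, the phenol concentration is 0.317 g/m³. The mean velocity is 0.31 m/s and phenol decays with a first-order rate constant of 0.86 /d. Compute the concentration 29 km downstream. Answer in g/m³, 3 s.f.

Travel time t = 29 km / 0.31 m/s = 2.9e+04/0.31 = 9.355e+04 s = 1.083 d.
First-order decay: C = 0.317·exp(−0.86·1.083) = 0.317·0.3941 = 0.1249 g/m³.

0.125 g/m³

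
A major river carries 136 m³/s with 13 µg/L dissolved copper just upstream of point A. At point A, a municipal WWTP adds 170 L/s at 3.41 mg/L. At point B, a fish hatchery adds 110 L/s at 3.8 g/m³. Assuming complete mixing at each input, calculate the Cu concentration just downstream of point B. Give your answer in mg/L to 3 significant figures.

13 µg/L = 0.013 mg/L.
170 L/s = 0.17 m³/s.
After input A: C = (136·0.013 + 0.17·3.41) / 136.2 = 0.01724 mg/L.
110 L/s = 0.11 m³/s.
After input B: C = (136.2·0.01724 + 0.11·3.8) / 136.3 = 0.02029 mg/L.

0.0203 mg/L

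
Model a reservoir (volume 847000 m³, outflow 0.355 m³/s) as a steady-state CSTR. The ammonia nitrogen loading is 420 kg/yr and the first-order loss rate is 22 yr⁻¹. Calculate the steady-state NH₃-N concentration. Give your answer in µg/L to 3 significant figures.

Outflow Q = 0.355 m³/s × 3.156e+07 s/yr = 1.12e+07 m³/yr.
Steady-state CSTR mass balance: W = Q·C + k·V·C, so C = W/(Q + kV).
Q + kV = 1.12e+07 + 22·847000 = 2.984e+07 m³/yr.
C = 420/2.984e+07 = 1.408e-05 kg/m³ = 0.01408 mg/L = 14.08 µg/L.

14.1 µg/L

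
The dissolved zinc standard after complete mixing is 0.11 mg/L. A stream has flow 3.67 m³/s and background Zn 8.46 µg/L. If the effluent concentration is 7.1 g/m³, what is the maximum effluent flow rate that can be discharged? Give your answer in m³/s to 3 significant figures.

0.0533 m³/s

8.46 µg/L = 0.00846 mg/L.
Mass balance at complete mixing: C_std·(Q_w + Q_r) = Q_w·C_e + Q_r·C_b.
Rearranging, Q_w = Q_r·(C_std − C_b)/(C_e − C_std) = 3.67·(0.11 − 0.00846) / (7.1 − 0.11) = 0.05331 m³/s.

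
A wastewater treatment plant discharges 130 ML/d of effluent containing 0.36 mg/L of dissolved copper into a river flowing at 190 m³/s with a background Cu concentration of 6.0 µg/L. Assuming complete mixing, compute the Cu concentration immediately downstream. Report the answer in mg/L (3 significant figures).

130 ML/d = 1.505 m³/s.
6.0 µg/L = 0.006 mg/L.
By mass balance at complete mixing, C = (1.505·0.36 + 190·0.006) / (1.505 + 190) = 1.682/191.5 = 0.008781 mg/L.

0.00878 mg/L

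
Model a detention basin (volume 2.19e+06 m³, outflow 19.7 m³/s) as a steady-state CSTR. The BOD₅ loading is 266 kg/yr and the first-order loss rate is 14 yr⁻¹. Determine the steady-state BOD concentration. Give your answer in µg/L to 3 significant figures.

0.408 µg/L

Outflow Q = 19.7 m³/s × 3.156e+07 s/yr = 6.217e+08 m³/yr.
Steady-state CSTR mass balance: W = Q·C + k·V·C, so C = W/(Q + kV).
Q + kV = 6.217e+08 + 14·2.19e+06 = 6.523e+08 m³/yr.
C = 266/6.523e+08 = 4.078e-07 kg/m³ = 0.0004078 mg/L = 0.4078 µg/L.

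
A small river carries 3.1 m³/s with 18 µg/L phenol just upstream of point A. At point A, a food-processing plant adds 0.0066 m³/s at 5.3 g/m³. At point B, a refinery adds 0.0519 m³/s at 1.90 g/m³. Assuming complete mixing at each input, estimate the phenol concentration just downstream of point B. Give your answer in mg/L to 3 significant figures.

18 µg/L = 0.018 mg/L.
After input A: C = (3.1·0.018 + 0.0066·5.3) / 3.107 = 0.02922 mg/L.
After input B: C = (3.107·0.02922 + 0.0519·1.9) / 3.159 = 0.05996 mg/L.

0.0600 mg/L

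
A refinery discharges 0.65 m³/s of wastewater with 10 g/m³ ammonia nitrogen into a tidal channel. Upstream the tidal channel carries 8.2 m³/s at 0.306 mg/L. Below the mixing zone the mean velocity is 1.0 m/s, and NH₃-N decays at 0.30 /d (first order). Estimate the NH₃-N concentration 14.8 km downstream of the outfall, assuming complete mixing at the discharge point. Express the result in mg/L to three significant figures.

0.967 mg/L

After complete mixing, C₀ = (0.65·10 + 8.2·0.306) / 8.85 = 1.018 mg/L.
Travel time t = 1.48e+04 m / 1.0 m/s = 1.48e+04 s = 0.1713 d.
C = 1.018·exp(−0.30·0.1713) = 1.018·0.9499 = 0.967 mg/L.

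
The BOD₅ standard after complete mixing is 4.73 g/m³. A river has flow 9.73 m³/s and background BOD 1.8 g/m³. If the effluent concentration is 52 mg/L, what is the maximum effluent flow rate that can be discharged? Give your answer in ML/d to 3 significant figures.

Mass balance at complete mixing: C_std·(Q_w + Q_r) = Q_w·C_e + Q_r·C_b.
Rearranging, Q_w = Q_r·(C_std − C_b)/(C_e − C_std) = 9.73·(4.73 − 1.8) / (52 − 4.73) = 0.6031 m³/s.
= 52.11 ML/d.

52.1 ML/d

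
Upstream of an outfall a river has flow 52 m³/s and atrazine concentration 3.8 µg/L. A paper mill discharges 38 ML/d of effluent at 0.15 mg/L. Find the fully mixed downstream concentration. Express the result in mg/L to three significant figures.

0.00503 mg/L

38 ML/d = 0.4398 m³/s.
3.8 µg/L = 0.0038 mg/L.
By mass balance at complete mixing, C = (0.4398·0.15 + 52·0.0038) / (0.4398 + 52) = 0.2636/52.44 = 0.005026 mg/L.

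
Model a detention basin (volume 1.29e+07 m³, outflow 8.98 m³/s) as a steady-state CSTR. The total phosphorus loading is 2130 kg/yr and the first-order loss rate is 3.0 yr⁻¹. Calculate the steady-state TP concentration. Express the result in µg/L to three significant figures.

6.61 µg/L

Outflow Q = 8.98 m³/s × 3.156e+07 s/yr = 2.834e+08 m³/yr.
Steady-state CSTR mass balance: W = Q·C + k·V·C, so C = W/(Q + kV).
Q + kV = 2.834e+08 + 3.0·1.29e+07 = 3.221e+08 m³/yr.
C = 2130/3.221e+08 = 6.613e-06 kg/m³ = 0.006613 mg/L = 6.613 µg/L.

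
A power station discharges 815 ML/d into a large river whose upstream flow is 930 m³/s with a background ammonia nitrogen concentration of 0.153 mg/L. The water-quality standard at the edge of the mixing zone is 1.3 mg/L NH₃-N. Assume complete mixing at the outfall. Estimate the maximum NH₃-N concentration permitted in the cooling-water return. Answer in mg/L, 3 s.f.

114 mg/L

815 ML/d = 9.433 m³/s.
Mass balance: 1.3·939.4 = 9.433·Cₑ + 930·0.153.
Cₑ = (1221 − 142.3) / 9.433 = 114.4 mg/L.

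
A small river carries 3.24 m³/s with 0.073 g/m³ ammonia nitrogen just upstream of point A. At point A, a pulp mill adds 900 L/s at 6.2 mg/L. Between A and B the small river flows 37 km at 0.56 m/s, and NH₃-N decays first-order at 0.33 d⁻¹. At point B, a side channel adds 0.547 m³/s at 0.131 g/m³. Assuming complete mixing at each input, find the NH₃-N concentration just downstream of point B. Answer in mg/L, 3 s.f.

900 L/s = 0.9 m³/s.
After input A: C = (3.24·0.073 + 0.9·6.2) / 4.14 = 1.405 mg/L.
Over the 37 km reach to input B (t = 6.607e+04 s = 0.7647 d), decay gives C = 1.405·exp(−0.33·0.7647) = 1.092 mg/L.
After input B: C = (4.14·1.092 + 0.547·0.131) / 4.687 = 0.9795 mg/L.

0.979 mg/L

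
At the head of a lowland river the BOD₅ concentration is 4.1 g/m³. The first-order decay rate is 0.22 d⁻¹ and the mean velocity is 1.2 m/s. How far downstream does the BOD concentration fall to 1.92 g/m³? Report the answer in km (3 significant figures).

From C = C₀·e^(−kt), t = ln(C₀/C)/k = ln(4.1/1.92)/0.22 = 0.7587/0.22 = 3.448 d.
Distance = v·t = 1.2 m/s × 2.979e+05 s = 3.575e+05 m = 357.5 km.

358 km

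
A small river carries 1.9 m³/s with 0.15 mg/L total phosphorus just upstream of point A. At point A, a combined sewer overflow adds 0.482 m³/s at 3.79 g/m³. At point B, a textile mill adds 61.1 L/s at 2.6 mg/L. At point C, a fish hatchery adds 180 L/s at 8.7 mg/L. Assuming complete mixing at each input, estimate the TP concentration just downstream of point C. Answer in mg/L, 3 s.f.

After input A: C = (1.9·0.15 + 0.482·3.79) / 2.382 = 0.8866 mg/L.
61.1 L/s = 0.0611 m³/s.
After input B: C = (2.382·0.8866 + 0.0611·2.6) / 2.443 = 0.9294 mg/L.
180 L/s = 0.18 m³/s.
After input C: C = (2.443·0.9294 + 0.18·8.7) / 2.623 = 1.463 mg/L.

1.46 mg/L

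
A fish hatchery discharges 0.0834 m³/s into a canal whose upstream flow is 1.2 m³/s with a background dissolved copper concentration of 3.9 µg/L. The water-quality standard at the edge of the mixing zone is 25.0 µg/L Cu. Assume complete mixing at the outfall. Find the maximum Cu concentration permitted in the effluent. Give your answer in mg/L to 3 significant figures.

0.329 mg/L

3.9 µg/L = 0.0039 mg/L.
25.0 µg/L = 0.025 mg/L.
Mass balance: 0.025·1.283 = 0.0834·Cₑ + 1.2·0.0039.
Cₑ = (0.03208 − 0.00468) / 0.0834 = 0.3286 mg/L.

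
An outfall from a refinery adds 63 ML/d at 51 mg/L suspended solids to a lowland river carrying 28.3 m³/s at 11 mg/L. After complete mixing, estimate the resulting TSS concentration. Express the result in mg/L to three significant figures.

12.0 mg/L

63 ML/d = 0.7292 m³/s.
Flow-weighted mixing gives C = (0.7292·51 + 28.3·11) / (0.7292 + 28.3) = 348.5/29.03 = 12 mg/L.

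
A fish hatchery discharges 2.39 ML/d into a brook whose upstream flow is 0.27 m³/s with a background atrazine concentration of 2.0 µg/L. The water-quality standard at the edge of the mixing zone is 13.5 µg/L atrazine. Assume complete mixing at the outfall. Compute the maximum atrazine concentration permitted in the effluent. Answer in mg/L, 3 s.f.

0.126 mg/L

2.39 ML/d = 0.02766 m³/s.
2.0 µg/L = 0.002 mg/L.
13.5 µg/L = 0.0135 mg/L.
Mass balance: 0.0135·0.2977 = 0.02766·Cₑ + 0.27·0.002.
Cₑ = (0.004018 − 0.00054) / 0.02766 = 0.1257 mg/L.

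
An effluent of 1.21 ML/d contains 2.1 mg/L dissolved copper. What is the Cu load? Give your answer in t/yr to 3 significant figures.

0.928 t/yr

1.21 ML/d = 0.014 m³/s.
Mass flux = Q·C = 0.014 m³/s × 2.1 g/m³ = 0.02941 g/s.
= 0.02941 g/s × 31.56 = 0.9281 t/yr.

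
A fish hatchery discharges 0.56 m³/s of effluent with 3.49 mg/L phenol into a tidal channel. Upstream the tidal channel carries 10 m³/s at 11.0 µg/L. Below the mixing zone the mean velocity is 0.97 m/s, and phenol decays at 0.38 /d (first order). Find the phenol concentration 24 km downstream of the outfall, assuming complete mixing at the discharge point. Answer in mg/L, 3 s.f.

11.0 µg/L = 0.011 mg/L.
After complete mixing, C₀ = (0.56·3.49 + 10·0.011) / 10.56 = 0.1955 mg/L.
Travel time t = 2.4e+04 m / 0.97 m/s = 2.474e+04 s = 0.2864 d.
C = 0.1955·exp(−0.38·0.2864) = 0.1955·0.8969 = 0.1753 mg/L.

0.175 mg/L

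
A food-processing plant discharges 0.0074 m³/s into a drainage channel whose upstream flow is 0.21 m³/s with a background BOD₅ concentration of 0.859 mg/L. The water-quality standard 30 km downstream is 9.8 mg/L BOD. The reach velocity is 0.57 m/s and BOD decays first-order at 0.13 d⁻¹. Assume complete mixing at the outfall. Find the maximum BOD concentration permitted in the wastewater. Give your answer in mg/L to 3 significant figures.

Travel time to the compliance point: t = 3e+04/0.57 = 5.263e+04 s = 0.6092 d; decay factor exp(−0.13·0.6092) = 0.9239.
So the concentration just after mixing may be at most 9.8/0.9239 = 10.61 mg/L.
Mass balance: 10.61·0.2174 = 0.0074·Cₑ + 0.21·0.859.
Cₑ = (2.306 − 0.1804) / 0.0074 = 287.3 mg/L.

287 mg/L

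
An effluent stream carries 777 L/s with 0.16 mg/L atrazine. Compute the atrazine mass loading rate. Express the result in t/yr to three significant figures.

777 L/s = 0.777 m³/s.
Mass flux = Q·C = 0.777 m³/s × 0.16 g/m³ = 0.1243 g/s.
= 0.1243 g/s × 31.56 = 3.923 t/yr.

3.92 t/yr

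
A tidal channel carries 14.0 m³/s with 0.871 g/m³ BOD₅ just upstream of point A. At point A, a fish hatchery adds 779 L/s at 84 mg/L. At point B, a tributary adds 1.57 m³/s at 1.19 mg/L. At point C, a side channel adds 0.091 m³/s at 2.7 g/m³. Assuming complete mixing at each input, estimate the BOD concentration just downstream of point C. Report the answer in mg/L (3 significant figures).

4.85 mg/L

779 L/s = 0.779 m³/s.
After input A: C = (14·0.871 + 0.779·84) / 14.78 = 5.253 mg/L.
After input B: C = (14.78·5.253 + 1.57·1.19) / 16.35 = 4.863 mg/L.
After input C: C = (16.35·4.863 + 0.091·2.7) / 16.44 = 4.851 mg/L.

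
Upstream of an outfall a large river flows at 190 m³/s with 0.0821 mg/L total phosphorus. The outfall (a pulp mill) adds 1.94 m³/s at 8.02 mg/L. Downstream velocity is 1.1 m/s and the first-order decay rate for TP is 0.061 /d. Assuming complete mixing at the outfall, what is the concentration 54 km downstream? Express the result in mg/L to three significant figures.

After complete mixing, C₀ = (1.94·8.02 + 190·0.0821) / 191.9 = 0.1623 mg/L.
Travel time t = 5.4e+04 m / 1.1 m/s = 4.909e+04 s = 0.5682 d.
C = 0.1623·exp(−0.061·0.5682) = 0.1623·0.9659 = 0.1568 mg/L.

0.157 mg/L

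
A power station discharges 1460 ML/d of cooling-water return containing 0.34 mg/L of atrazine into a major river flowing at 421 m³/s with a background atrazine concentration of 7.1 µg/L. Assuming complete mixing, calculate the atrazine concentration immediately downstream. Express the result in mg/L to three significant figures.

0.0199 mg/L

1460 ML/d = 16.9 m³/s.
7.1 µg/L = 0.0071 mg/L.
Flow-weighted mixing gives C = (16.9·0.34 + 421·0.0071) / (16.9 + 421) = 8.734/437.9 = 0.01995 mg/L.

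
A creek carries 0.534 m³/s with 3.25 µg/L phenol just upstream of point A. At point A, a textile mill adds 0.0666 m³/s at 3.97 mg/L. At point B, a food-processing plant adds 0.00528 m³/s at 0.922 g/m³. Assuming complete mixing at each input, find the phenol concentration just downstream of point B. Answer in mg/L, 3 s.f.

0.447 mg/L

3.25 µg/L = 0.00325 mg/L.
After input A: C = (0.534·0.00325 + 0.0666·3.97) / 0.6006 = 0.4431 mg/L.
After input B: C = (0.6006·0.4431 + 0.00528·0.922) / 0.6059 = 0.4473 mg/L.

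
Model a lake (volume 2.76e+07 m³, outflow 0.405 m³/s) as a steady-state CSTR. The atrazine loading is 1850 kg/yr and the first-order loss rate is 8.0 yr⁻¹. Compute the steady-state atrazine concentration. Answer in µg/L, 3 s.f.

Outflow Q = 0.405 m³/s × 3.156e+07 s/yr = 1.278e+07 m³/yr.
Steady-state CSTR mass balance: W = Q·C + k·V·C, so C = W/(Q + kV).
Q + kV = 1.278e+07 + 8.0·2.76e+07 = 2.336e+08 m³/yr.
C = 1850/2.336e+08 = 7.92e-06 kg/m³ = 0.00792 mg/L = 7.92 µg/L.

7.92 µg/L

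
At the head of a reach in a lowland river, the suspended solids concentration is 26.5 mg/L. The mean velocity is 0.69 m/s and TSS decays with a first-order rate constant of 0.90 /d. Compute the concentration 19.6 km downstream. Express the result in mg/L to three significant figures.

19.7 mg/L

Travel time t = 19.6 km / 0.69 m/s = 1.96e+04/0.69 = 2.841e+04 s = 0.3288 d.
First-order decay: C = 26.5·exp(−0.90·0.3288) = 26.5·0.7439 = 19.71 mg/L.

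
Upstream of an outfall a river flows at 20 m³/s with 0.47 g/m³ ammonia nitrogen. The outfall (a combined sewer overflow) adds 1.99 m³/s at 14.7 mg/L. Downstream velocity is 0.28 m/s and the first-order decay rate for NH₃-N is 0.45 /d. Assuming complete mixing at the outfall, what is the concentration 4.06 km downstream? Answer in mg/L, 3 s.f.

After complete mixing, C₀ = (1.99·14.7 + 20·0.47) / 21.99 = 1.758 mg/L.
Travel time t = 4060 m / 0.28 m/s = 1.45e+04 s = 0.1678 d.
C = 1.758·exp(−0.45·0.1678) = 1.758·0.9273 = 1.63 mg/L.

1.63 mg/L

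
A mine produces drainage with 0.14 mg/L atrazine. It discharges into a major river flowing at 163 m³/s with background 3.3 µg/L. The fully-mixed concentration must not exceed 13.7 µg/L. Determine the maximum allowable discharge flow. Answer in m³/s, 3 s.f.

13.4 m³/s

3.3 µg/L = 0.0033 mg/L.
13.7 µg/L = 0.0137 mg/L.
Mass balance at complete mixing: C_std·(Q_w + Q_r) = Q_w·C_e + Q_r·C_b.
Rearranging, Q_w = Q_r·(C_std − C_b)/(C_e − C_std) = 163·(0.0137 − 0.0033) / (0.14 − 0.0137) = 13.42 m³/s.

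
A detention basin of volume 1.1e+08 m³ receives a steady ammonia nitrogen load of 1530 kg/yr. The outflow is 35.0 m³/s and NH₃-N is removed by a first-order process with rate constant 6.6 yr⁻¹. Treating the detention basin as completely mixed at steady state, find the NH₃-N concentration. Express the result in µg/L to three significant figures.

Outflow Q = 35.0 m³/s × 3.156e+07 s/yr = 1.105e+09 m³/yr.
Steady-state CSTR mass balance: W = Q·C + k·V·C, so C = W/(Q + kV).
Q + kV = 1.105e+09 + 6.6·1.1e+08 = 1.831e+09 m³/yr.
C = 1530/1.831e+09 = 8.358e-07 kg/m³ = 0.0008358 mg/L = 0.8358 µg/L.

0.836 µg/L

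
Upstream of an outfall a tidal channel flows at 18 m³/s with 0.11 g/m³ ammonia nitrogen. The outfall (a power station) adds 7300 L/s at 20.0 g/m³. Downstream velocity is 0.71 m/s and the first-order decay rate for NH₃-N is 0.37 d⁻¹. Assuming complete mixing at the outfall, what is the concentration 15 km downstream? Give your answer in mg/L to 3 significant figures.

7300 L/s = 7.3 m³/s.
After complete mixing, C₀ = (7.3·20 + 18·0.11) / 25.3 = 5.849 mg/L.
Travel time t = 1.5e+04 m / 0.71 m/s = 2.113e+04 s = 0.2445 d.
C = 5.849·exp(−0.37·0.2445) = 5.849·0.9135 = 5.343 mg/L.

5.34 mg/L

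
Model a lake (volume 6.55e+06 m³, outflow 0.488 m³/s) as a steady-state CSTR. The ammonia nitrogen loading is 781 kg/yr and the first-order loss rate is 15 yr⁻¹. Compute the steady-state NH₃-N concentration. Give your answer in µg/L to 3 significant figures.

Outflow Q = 0.488 m³/s × 3.156e+07 s/yr = 1.54e+07 m³/yr.
Steady-state CSTR mass balance: W = Q·C + k·V·C, so C = W/(Q + kV).
Q + kV = 1.54e+07 + 15·6.55e+06 = 1.137e+08 m³/yr.
C = 781/1.137e+08 = 6.872e-06 kg/m³ = 0.006872 mg/L = 6.872 µg/L.

6.87 µg/L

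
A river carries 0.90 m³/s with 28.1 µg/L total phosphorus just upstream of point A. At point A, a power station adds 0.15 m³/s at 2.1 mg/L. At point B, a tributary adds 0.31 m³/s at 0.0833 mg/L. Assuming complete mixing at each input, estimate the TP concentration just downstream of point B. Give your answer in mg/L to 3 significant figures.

28.1 µg/L = 0.0281 mg/L.
After input A: C = (0.9·0.0281 + 0.15·2.1) / 1.05 = 0.3241 mg/L.
After input B: C = (1.05·0.3241 + 0.31·0.0833) / 1.36 = 0.2692 mg/L.

0.269 mg/L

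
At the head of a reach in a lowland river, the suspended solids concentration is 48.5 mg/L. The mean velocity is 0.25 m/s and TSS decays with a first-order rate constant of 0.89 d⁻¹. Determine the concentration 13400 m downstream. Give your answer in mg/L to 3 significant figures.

Travel time t = 13400 m / 0.25 m/s = 1.34e+04/0.25 = 5.36e+04 s = 0.6204 d.
First-order decay: C = 48.5·exp(−0.89·0.6204) = 48.5·0.5757 = 27.92 mg/L.

27.9 mg/L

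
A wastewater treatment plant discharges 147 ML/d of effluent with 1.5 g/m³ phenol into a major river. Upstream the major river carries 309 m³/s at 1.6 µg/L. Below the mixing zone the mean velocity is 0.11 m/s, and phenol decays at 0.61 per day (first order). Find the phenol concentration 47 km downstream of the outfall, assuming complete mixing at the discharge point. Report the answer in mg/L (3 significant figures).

0.00048 mg/L

147 ML/d = 1.701 m³/s.
1.6 µg/L = 0.0016 mg/L.
After complete mixing, C₀ = (1.701·1.5 + 309·0.0016) / 310.7 = 0.009805 mg/L.
Travel time t = 4.7e+04 m / 0.11 m/s = 4.273e+05 s = 4.945 d.
C = 0.009805·exp(−0.61·4.945) = 0.009805·0.04897 = 0.0004801 mg/L.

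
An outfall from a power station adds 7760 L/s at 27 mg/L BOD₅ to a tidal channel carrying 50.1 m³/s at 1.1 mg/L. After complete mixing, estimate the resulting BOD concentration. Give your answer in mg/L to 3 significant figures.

4.57 mg/L

7760 L/s = 7.76 m³/s.
Flow-weighted mixing gives C = (7.76·27 + 50.1·1.1) / (7.76 + 50.1) = 264.6/57.86 = 4.574 mg/L.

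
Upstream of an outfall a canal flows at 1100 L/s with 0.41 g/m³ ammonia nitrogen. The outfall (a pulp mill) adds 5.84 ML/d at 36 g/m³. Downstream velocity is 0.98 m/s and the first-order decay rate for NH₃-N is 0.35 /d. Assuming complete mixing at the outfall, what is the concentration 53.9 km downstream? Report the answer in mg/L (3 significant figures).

1.98 mg/L

5.84 ML/d = 0.06759 m³/s.
1100 L/s = 1.1 m³/s.
After complete mixing, C₀ = (0.06759·36 + 1.1·0.41) / 1.168 = 2.47 mg/L.
Travel time t = 5.39e+04 m / 0.98 m/s = 5.5e+04 s = 0.6366 d.
C = 2.47·exp(−0.35·0.6366) = 2.47·0.8003 = 1.977 mg/L.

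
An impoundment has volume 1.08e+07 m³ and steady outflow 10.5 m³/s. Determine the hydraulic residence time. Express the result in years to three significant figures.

Q = 10.5 m³/s × 3.156e+07 s/yr = 3.314e+08 m³/yr.
Hydraulic residence time τ = V/Q = 1.08e+07/3.314e+08 = 0.03259 yr.

0.0326 yr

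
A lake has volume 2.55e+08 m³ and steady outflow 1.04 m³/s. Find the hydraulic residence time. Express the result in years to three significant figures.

7.77 yr

Q = 1.04 m³/s × 3.156e+07 s/yr = 3.282e+07 m³/yr.
Hydraulic residence time τ = V/Q = 2.55e+08/3.282e+07 = 7.77 yr.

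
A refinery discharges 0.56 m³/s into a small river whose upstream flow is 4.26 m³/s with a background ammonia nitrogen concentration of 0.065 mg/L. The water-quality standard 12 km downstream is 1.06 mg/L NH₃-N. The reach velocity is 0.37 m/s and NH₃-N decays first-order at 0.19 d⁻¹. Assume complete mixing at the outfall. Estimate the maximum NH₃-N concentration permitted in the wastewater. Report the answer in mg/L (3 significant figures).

9.30 mg/L

Travel time to the compliance point: t = 1.2e+04/0.37 = 3.243e+04 s = 0.3754 d; decay factor exp(−0.19·0.3754) = 0.9312.
So the concentration just after mixing may be at most 1.06/0.9312 = 1.138 mg/L.
Mass balance: 1.138·4.82 = 0.56·Cₑ + 4.26·0.065.
Cₑ = (5.487 − 0.2769) / 0.56 = 9.304 mg/L.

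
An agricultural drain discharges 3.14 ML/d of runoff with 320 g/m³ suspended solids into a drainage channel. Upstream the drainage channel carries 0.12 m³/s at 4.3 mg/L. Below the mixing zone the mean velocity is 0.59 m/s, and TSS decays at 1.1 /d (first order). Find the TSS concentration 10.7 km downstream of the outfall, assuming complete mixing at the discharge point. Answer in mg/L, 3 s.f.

61.7 mg/L

3.14 ML/d = 0.03634 m³/s.
After complete mixing, C₀ = (0.03634·320 + 0.12·4.3) / 0.1563 = 77.69 mg/L.
Travel time t = 1.07e+04 m / 0.59 m/s = 1.814e+04 s = 0.2099 d.
C = 77.69·exp(−1.1·0.2099) = 77.69·0.7938 = 61.67 mg/L.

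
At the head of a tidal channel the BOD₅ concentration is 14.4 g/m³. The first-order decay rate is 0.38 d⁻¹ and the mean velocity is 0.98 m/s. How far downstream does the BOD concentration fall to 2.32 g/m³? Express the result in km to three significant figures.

407 km

From C = C₀·e^(−kt), t = ln(C₀/C)/k = ln(14.4/2.32)/0.38 = 1.826/0.38 = 4.804 d.
Distance = v·t = 0.98 m/s × 4.151e+05 s = 4.068e+05 m = 406.8 km.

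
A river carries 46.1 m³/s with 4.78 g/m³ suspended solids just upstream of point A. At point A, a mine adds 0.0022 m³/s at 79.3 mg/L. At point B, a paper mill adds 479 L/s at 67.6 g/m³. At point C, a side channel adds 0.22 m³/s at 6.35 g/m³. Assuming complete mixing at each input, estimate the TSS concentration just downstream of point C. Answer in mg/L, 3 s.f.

After input A: C = (46.1·4.78 + 0.0022·79.3) / 46.1 = 4.784 mg/L.
479 L/s = 0.479 m³/s.
After input B: C = (46.1·4.784 + 0.479·67.6) / 46.58 = 5.43 mg/L.
After input C: C = (46.58·5.43 + 0.22·6.35) / 46.8 = 5.434 mg/L.

5.43 mg/L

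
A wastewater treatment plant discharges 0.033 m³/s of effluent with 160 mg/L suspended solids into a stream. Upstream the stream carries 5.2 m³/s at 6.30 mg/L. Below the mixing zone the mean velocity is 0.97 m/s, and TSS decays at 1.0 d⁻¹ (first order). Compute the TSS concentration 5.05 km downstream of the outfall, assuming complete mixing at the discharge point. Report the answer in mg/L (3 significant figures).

After complete mixing, C₀ = (0.033·160 + 5.2·6.3) / 5.233 = 7.269 mg/L.
Travel time t = 5050 m / 0.97 m/s = 5206 s = 0.06026 d.
C = 7.269·exp(−1.0·0.06026) = 7.269·0.9415 = 6.844 mg/L.

6.84 mg/L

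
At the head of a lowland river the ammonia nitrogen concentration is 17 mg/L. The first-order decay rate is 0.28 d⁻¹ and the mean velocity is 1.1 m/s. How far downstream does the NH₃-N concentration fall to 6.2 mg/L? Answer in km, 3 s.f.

From C = C₀·e^(−kt), t = ln(C₀/C)/k = ln(17/6.2)/0.28 = 1.009/0.28 = 3.602 d.
Distance = v·t = 1.1 m/s × 3.112e+05 s = 3.424e+05 m = 342.4 km.

342 km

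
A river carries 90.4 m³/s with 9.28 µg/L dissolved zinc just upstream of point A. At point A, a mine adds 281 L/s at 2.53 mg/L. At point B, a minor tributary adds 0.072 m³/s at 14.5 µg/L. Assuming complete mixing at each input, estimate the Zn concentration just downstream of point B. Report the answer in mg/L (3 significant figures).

9.28 µg/L = 0.00928 mg/L.
281 L/s = 0.281 m³/s.
After input A: C = (90.4·0.00928 + 0.281·2.53) / 90.68 = 0.01709 mg/L.
14.5 µg/L = 0.0145 mg/L.
After input B: C = (90.68·0.01709 + 0.072·0.0145) / 90.75 = 0.01709 mg/L.

0.0171 mg/L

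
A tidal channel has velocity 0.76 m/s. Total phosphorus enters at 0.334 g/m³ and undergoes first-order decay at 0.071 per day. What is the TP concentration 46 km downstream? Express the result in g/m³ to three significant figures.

Travel time t = 46 km / 0.76 m/s = 4.6e+04/0.76 = 6.053e+04 s = 0.7005 d.
First-order decay: C = 0.334·exp(−0.071·0.7005) = 0.334·0.9515 = 0.3178 g/m³.

0.318 g/m³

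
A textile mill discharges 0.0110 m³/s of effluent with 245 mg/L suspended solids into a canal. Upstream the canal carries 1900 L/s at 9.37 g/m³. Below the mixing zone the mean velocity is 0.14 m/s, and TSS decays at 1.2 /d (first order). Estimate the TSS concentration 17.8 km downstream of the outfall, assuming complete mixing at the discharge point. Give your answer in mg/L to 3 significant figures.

1900 L/s = 1.9 m³/s.
After complete mixing, C₀ = (0.011·245 + 1.9·9.37) / 1.911 = 10.73 mg/L.
Travel time t = 1.78e+04 m / 0.14 m/s = 1.271e+05 s = 1.472 d.
C = 10.73·exp(−1.2·1.472) = 10.73·0.171 = 1.835 mg/L.

1.83 mg/L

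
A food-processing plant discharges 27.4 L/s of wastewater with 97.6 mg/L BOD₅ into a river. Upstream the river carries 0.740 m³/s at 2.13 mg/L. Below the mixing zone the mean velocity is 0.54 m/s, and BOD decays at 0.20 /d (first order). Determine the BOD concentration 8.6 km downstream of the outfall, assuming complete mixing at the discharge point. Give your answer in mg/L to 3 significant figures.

27.4 L/s = 0.0274 m³/s.
After complete mixing, C₀ = (0.0274·97.6 + 0.74·2.13) / 0.7674 = 5.539 mg/L.
Travel time t = 8600 m / 0.54 m/s = 1.593e+04 s = 0.1843 d.
C = 5.539·exp(−0.20·0.1843) = 5.539·0.9638 = 5.338 mg/L.

5.34 mg/L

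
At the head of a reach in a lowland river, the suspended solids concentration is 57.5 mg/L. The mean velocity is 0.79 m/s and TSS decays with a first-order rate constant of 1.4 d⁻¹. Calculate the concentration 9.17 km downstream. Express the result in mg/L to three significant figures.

Travel time t = 9.17 km / 0.79 m/s = 9170/0.79 = 1.161e+04 s = 0.1343 d.
First-order decay: C = 57.5·exp(−1.4·0.1343) = 57.5·0.8285 = 47.64 mg/L.

47.6 mg/L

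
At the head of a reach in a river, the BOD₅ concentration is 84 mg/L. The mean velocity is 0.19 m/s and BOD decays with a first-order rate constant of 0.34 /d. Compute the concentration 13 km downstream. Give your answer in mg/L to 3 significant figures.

64.2 mg/L

Travel time t = 13 km / 0.19 m/s = 1.3e+04/0.19 = 6.842e+04 s = 0.7919 d.
First-order decay: C = 84·exp(−0.34·0.7919) = 84·0.764 = 64.17 mg/L.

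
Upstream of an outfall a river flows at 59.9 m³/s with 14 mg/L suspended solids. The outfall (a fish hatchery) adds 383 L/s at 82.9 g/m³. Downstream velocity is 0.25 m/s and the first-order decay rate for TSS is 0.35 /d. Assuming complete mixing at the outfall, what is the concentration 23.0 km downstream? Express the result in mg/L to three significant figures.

383 L/s = 0.383 m³/s.
After complete mixing, C₀ = (0.383·82.9 + 59.9·14) / 60.28 = 14.44 mg/L.
Travel time t = 2.3e+04 m / 0.25 m/s = 9.2e+04 s = 1.065 d.
C = 14.44·exp(−0.35·1.065) = 14.44·0.6889 = 9.946 mg/L.

9.95 mg/L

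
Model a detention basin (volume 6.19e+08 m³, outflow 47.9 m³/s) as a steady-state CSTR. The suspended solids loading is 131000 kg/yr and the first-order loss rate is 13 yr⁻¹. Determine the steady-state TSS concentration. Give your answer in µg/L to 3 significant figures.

13.7 µg/L

Outflow Q = 47.9 m³/s × 3.156e+07 s/yr = 1.512e+09 m³/yr.
Steady-state CSTR mass balance: W = Q·C + k·V·C, so C = W/(Q + kV).
Q + kV = 1.512e+09 + 13·6.19e+08 = 9.559e+09 m³/yr.
C = 131000/9.559e+09 = 1.37e-05 kg/m³ = 0.0137 mg/L = 13.7 µg/L.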